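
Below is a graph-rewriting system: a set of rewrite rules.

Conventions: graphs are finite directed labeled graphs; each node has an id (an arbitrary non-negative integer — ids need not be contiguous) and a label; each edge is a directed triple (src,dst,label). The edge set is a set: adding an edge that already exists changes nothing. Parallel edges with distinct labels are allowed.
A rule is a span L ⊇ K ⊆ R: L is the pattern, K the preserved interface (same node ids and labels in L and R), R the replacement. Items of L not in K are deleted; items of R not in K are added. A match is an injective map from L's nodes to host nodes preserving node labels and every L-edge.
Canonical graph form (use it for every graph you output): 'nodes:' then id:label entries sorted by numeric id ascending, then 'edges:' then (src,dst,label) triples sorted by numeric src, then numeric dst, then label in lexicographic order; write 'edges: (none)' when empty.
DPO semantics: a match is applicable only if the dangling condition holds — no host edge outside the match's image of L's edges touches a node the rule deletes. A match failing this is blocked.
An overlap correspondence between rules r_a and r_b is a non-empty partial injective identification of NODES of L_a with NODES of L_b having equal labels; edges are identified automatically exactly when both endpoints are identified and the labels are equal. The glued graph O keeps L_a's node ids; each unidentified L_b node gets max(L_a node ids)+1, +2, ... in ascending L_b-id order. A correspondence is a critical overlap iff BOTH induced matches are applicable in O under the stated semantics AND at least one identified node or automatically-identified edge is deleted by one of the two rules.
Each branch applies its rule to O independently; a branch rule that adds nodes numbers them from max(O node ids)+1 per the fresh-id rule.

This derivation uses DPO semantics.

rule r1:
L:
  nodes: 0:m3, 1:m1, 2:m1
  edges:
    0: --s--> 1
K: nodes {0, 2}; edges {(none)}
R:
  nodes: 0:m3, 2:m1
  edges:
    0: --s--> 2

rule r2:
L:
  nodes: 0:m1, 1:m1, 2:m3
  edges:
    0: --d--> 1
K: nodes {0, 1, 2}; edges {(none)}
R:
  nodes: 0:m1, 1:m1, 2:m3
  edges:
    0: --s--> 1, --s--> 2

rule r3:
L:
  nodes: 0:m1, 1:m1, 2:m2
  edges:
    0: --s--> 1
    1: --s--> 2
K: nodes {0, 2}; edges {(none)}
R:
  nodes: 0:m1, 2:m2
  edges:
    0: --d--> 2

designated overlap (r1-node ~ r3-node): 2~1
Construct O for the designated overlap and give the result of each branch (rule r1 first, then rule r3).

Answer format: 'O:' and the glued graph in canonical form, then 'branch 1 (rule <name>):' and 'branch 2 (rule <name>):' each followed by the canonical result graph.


O:
nodes: 0:m3, 1:m1, 2:m1, 3:m1, 4:m2
edges: (0,1,s); (2,4,s); (3,2,s)
branch 1 (rule r1):
nodes: 0:m3, 2:m1, 3:m1, 4:m2
edges: (0,2,s); (2,4,s); (3,2,s)
branch 2 (rule r3):
nodes: 0:m3, 1:m1, 3:m1, 4:m2
edges: (0,1,s); (3,4,d)


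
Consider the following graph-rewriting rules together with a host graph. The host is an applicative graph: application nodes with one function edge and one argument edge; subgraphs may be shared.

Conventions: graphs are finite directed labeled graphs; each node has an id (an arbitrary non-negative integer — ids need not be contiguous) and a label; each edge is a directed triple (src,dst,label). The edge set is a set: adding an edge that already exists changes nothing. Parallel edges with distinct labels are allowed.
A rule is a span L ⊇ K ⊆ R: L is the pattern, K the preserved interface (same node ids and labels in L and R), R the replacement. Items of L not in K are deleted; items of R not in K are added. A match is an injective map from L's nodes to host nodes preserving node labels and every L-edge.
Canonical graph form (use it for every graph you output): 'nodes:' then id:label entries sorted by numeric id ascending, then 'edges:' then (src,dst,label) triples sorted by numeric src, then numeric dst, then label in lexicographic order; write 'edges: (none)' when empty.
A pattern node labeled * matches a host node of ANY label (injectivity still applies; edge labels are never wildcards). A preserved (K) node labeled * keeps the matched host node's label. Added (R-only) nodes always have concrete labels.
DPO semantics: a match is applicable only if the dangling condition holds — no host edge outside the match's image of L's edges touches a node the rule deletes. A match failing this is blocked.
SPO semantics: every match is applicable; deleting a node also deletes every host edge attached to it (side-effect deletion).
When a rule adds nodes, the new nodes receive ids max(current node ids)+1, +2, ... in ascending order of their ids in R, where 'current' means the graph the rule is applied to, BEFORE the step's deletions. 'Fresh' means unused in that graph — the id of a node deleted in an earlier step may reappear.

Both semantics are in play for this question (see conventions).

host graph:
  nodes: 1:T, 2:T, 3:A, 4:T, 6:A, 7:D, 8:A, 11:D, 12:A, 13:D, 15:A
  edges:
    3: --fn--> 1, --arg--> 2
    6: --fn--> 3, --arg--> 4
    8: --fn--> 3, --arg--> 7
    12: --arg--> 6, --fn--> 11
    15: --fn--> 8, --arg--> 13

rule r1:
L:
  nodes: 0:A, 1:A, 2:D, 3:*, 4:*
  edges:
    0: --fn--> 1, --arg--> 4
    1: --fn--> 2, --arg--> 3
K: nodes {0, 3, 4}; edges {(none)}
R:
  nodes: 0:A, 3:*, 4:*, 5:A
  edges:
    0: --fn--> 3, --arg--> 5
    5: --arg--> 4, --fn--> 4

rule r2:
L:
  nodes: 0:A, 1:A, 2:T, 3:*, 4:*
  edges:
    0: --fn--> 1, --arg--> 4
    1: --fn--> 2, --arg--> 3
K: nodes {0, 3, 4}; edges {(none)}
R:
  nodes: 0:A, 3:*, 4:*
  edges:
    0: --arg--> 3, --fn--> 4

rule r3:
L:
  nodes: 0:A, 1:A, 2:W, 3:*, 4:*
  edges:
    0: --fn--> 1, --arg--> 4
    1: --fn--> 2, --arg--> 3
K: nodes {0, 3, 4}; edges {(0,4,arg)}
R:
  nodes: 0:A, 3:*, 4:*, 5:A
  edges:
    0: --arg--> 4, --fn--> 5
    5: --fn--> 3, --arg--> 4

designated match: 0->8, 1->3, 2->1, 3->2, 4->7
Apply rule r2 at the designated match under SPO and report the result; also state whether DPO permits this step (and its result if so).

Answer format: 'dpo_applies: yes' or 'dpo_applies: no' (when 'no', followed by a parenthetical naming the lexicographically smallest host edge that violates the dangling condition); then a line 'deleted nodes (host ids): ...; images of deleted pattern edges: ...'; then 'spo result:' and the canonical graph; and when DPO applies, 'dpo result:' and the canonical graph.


dpo_applies: no
(the rule deletes node 3, which keeps host edge (6,3,fn) outside the match image — the dangling condition fails, DPO blocks; SPO proceeds and side-deletes such edges)
deleted nodes (host ids): 1, 3; images of deleted pattern edges: (3,1,fn); (3,2,arg); (8,3,fn); (8,7,arg)
spo result:
nodes: 2:T, 4:T, 6:A, 7:D, 8:A, 11:D, 12:A, 13:D, 15:A
edges: (6,4,arg); (8,2,arg); (8,7,fn); (12,6,arg); (12,11,fn); (15,8,fn); (15,13,arg)


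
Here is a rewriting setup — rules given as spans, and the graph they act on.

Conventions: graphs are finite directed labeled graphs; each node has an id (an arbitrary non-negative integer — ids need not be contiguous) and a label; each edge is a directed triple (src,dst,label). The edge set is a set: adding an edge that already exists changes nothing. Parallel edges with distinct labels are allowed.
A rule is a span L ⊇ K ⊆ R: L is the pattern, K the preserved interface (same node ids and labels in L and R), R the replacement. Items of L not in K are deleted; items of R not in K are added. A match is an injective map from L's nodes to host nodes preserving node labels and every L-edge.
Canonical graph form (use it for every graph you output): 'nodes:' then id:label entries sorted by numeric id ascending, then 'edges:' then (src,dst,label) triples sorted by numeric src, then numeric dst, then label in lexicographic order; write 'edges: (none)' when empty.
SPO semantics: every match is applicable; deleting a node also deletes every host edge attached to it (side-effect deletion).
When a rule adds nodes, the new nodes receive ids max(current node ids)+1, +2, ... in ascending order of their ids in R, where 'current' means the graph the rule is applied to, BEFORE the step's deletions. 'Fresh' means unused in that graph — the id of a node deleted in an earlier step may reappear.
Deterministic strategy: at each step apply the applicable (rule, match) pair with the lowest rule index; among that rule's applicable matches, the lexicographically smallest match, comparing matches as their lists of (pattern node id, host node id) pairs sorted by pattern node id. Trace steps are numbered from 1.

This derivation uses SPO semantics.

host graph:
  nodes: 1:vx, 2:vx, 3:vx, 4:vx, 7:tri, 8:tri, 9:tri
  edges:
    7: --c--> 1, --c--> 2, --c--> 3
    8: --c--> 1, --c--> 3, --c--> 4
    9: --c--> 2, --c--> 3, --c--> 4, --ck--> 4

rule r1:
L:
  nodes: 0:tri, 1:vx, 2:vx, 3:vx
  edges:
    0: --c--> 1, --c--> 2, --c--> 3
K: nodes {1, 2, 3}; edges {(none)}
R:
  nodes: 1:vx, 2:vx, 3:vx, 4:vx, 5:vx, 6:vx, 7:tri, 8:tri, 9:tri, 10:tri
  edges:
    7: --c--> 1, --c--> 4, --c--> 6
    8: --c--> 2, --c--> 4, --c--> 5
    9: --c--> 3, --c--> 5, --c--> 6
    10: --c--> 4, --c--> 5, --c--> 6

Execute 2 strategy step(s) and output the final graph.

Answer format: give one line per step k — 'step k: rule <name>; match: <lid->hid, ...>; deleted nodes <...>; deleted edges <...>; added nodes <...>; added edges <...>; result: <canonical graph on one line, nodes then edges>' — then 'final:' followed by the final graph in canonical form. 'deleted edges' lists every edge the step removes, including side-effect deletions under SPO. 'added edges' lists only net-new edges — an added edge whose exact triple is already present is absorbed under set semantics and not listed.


step 1: rule r1; match: 0->7, 1->1, 2->2, 3->3; deleted nodes 7; deleted edges (7,1,c); (7,2,c); (7,3,c); added nodes 10, 11, 12, 13, 14, 15, 16; added edges (13,1,c); (13,10,c); (13,12,c); (14,2,c); (14,10,c); (14,11,c); (15,3,c); (15,11,c); (15,12,c); (16,10,c); (16,11,c); (16,12,c); result: nodes: 1:vx, 2:vx, 3:vx, 4:vx, 8:tri, 9:tri, 10:vx, 11:vx, 12:vx, 13:tri, 14:tri, 15:tri, 16:tri edges: (8,1,c); (8,3,c); (8,4,c); (9,2,c); (9,3,c); (9,4,c); (9,4,ck); (13,1,c); (13,10,c); (13,12,c); (14,2,c); (14,10,c); (14,11,c); (15,3,c); (15,11,c); (15,12,c); (16,10,c); (16,11,c); (16,12,c)
step 2: rule r1; match: 0->8, 1->1, 2->3, 3->4; deleted nodes 8; deleted edges (8,1,c); (8,3,c); (8,4,c); added nodes 17, 18, 19, 20, 21, 22, 23; added edges (20,1,c); (20,17,c); (20,19,c); (21,3,c); (21,17,c); (21,18,c); (22,4,c); (22,18,c); (22,19,c); (23,17,c); (23,18,c); (23,19,c); result: nodes: 1:vx, 2:vx, 3:vx, 4:vx, 9:tri, 10:vx, 11:vx, 12:vx, 13:tri, 14:tri, 15:tri, 16:tri, 17:vx, 18:vx, 19:vx, 20:tri, 21:tri, 22:tri, 23:tri edges: (9,2,c); (9,3,c); (9,4,c); (9,4,ck); (13,1,c); (13,10,c); (13,12,c); (14,2,c); (14,10,c); (14,11,c); (15,3,c); (15,11,c); (15,12,c); (16,10,c); (16,11,c); (16,12,c); (20,1,c); (20,17,c); (20,19,c); (21,3,c); (21,17,c); (21,18,c); (22,4,c); (22,18,c); (22,19,c); (23,17,c); (23,18,c); (23,19,c)
final:
nodes: 1:vx, 2:vx, 3:vx, 4:vx, 9:tri, 10:vx, 11:vx, 12:vx, 13:tri, 14:tri, 15:tri, 16:tri, 17:vx, 18:vx, 19:vx, 20:tri, 21:tri, 22:tri, 23:tri
edges: (9,2,c); (9,3,c); (9,4,c); (9,4,ck); (13,1,c); (13,10,c); (13,12,c); (14,2,c); (14,10,c); (14,11,c); (15,3,c); (15,11,c); (15,12,c); (16,10,c); (16,11,c); (16,12,c); (20,1,c); (20,17,c); (20,19,c); (21,3,c); (21,17,c); (21,18,c); (22,4,c); (22,18,c); (22,19,c); (23,17,c); (23,18,c); (23,19,c)


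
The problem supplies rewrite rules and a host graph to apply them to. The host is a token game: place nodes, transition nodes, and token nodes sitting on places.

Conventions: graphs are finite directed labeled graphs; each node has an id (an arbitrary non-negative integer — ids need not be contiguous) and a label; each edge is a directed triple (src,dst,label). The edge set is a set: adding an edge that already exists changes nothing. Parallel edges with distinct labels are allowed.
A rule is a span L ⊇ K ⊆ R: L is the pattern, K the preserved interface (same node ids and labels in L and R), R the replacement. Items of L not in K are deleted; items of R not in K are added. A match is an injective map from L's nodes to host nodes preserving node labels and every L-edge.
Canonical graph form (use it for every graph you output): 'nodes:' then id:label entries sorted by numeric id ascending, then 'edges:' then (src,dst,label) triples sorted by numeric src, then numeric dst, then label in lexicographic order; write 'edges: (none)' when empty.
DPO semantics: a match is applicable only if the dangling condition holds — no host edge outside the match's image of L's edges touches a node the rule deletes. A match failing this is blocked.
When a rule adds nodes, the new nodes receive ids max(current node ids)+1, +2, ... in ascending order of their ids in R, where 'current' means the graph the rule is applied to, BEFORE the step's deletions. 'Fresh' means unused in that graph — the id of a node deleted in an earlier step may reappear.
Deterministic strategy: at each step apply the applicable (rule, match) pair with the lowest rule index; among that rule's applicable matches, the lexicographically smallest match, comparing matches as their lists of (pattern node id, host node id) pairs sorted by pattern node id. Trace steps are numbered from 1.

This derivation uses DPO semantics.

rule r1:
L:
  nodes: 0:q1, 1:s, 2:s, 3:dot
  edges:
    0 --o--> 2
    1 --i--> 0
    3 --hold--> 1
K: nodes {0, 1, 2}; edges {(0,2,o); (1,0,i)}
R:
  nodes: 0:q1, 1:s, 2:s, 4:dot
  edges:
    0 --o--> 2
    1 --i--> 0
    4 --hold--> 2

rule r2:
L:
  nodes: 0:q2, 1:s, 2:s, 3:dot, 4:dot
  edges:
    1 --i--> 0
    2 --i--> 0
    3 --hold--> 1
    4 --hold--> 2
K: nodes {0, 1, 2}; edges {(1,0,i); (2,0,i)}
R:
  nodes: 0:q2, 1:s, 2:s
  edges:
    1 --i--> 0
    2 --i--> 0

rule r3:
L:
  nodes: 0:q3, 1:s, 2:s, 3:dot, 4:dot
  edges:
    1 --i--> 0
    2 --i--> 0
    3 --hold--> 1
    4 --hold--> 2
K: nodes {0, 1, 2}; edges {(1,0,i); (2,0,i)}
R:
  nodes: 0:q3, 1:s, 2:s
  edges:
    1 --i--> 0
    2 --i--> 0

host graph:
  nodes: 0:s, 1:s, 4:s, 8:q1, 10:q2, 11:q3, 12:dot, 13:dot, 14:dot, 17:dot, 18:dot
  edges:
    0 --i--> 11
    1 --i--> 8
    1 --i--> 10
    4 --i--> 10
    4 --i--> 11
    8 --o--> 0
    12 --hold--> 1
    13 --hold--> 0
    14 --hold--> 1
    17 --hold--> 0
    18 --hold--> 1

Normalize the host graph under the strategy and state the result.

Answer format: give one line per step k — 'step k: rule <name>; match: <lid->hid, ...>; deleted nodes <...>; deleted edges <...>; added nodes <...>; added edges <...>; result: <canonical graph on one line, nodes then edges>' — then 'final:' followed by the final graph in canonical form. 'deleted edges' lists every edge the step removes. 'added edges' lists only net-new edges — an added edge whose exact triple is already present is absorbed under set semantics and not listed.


step 1: rule r1; match: 0->8, 1->1, 2->0, 3->12; deleted nodes 12; deleted edges (12,1,hold); added nodes 19; added edges (19,0,hold); result: nodes: 0:s, 1:s, 4:s, 8:q1, 10:q2, 11:q3, 13:dot, 14:dot, 17:dot, 18:dot, 19:dot edges: (0,11,i); (1,8,i); (1,10,i); (4,10,i); (4,11,i); (8,0,o); (13,0,hold); (14,1,hold); (17,0,hold); (18,1,hold); (19,0,hold)
step 2: rule r1; match: 0->8, 1->1, 2->0, 3->14; deleted nodes 14; deleted edges (14,1,hold); added nodes 20; added edges (20,0,hold); result: nodes: 0:s, 1:s, 4:s, 8:q1, 10:q2, 11:q3, 13:dot, 17:dot, 18:dot, 19:dot, 20:dot edges: (0,11,i); (1,8,i); (1,10,i); (4,10,i); (4,11,i); (8,0,o); (13,0,hold); (17,0,hold); (18,1,hold); (19,0,hold); (20,0,hold)
step 3: rule r1; match: 0->8, 1->1, 2->0, 3->18; deleted nodes 18; deleted edges (18,1,hold); added nodes 21; added edges (21,0,hold); result: nodes: 0:s, 1:s, 4:s, 8:q1, 10:q2, 11:q3, 13:dot, 17:dot, 19:dot, 20:dot, 21:dot edges: (0,11,i); (1,8,i); (1,10,i); (4,10,i); (4,11,i); (8,0,o); (13,0,hold); (17,0,hold); (19,0,hold); (20,0,hold); (21,0,hold)
final:
nodes: 0:s, 1:s, 4:s, 8:q1, 10:q2, 11:q3, 13:dot, 17:dot, 19:dot, 20:dot, 21:dot
edges: (0,11,i); (1,8,i); (1,10,i); (4,10,i); (4,11,i); (8,0,o); (13,0,hold); (17,0,hold); (19,0,hold); (20,0,hold); (21,0,hold)


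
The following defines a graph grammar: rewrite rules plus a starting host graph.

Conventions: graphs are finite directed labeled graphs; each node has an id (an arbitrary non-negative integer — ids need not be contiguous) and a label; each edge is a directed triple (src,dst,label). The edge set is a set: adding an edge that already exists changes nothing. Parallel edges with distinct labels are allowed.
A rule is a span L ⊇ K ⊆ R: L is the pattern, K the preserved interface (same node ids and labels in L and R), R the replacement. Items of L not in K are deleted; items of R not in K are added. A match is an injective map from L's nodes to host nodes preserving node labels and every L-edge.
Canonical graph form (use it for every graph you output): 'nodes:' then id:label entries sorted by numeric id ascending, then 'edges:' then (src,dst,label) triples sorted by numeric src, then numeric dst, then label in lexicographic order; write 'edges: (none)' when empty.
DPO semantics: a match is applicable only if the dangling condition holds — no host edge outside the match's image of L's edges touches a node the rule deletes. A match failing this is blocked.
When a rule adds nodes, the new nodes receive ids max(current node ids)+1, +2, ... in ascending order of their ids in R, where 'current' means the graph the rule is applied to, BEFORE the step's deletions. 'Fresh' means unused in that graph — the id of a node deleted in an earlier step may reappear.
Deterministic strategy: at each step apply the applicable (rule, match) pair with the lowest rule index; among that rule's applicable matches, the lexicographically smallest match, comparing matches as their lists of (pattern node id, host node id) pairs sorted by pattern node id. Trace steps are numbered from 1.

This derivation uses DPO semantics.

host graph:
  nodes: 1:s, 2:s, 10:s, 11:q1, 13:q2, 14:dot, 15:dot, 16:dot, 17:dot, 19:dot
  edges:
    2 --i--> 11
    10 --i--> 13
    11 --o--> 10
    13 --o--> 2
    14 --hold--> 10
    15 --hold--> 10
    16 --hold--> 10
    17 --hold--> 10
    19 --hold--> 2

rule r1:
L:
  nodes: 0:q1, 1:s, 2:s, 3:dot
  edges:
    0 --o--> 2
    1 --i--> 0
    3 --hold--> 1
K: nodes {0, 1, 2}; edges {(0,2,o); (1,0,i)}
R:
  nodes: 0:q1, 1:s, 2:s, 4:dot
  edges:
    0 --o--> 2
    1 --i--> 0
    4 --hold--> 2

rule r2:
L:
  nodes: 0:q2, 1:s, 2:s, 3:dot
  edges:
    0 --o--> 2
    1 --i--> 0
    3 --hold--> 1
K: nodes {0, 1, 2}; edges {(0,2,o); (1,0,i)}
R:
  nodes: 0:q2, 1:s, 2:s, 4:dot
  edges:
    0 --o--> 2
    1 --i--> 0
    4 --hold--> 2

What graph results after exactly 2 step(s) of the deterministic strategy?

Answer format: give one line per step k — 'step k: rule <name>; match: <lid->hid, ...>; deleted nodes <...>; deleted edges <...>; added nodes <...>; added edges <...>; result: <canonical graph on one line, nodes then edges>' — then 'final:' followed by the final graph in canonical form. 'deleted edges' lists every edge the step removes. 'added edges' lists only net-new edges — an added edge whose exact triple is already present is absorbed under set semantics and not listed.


step 1: rule r1; match: 0->11, 1->2, 2->10, 3->19; deleted nodes 19; deleted edges (19,2,hold); added nodes 20; added edges (20,10,hold); result: nodes: 1:s, 2:s, 10:s, 11:q1, 13:q2, 14:dot, 15:dot, 16:dot, 17:dot, 20:dot edges: (2,11,i); (10,13,i); (11,10,o); (13,2,o); (14,10,hold); (15,10,hold); (16,10,hold); (17,10,hold); (20,10,hold)
step 2: rule r2; match: 0->13, 1->10, 2->2, 3->14; deleted nodes 14; deleted edges (14,10,hold); added nodes 21; added edges (21,2,hold); result: nodes: 1:s, 2:s, 10:s, 11:q1, 13:q2, 15:dot, 16:dot, 17:dot, 20:dot, 21:dot edges: (2,11,i); (10,13,i); (11,10,o); (13,2,o); (15,10,hold); (16,10,hold); (17,10,hold); (20,10,hold); (21,2,hold)
final:
nodes: 1:s, 2:s, 10:s, 11:q1, 13:q2, 15:dot, 16:dot, 17:dot, 20:dot, 21:dot
edges: (2,11,i); (10,13,i); (11,10,o); (13,2,o); (15,10,hold); (16,10,hold); (17,10,hold); (20,10,hold); (21,2,hold)


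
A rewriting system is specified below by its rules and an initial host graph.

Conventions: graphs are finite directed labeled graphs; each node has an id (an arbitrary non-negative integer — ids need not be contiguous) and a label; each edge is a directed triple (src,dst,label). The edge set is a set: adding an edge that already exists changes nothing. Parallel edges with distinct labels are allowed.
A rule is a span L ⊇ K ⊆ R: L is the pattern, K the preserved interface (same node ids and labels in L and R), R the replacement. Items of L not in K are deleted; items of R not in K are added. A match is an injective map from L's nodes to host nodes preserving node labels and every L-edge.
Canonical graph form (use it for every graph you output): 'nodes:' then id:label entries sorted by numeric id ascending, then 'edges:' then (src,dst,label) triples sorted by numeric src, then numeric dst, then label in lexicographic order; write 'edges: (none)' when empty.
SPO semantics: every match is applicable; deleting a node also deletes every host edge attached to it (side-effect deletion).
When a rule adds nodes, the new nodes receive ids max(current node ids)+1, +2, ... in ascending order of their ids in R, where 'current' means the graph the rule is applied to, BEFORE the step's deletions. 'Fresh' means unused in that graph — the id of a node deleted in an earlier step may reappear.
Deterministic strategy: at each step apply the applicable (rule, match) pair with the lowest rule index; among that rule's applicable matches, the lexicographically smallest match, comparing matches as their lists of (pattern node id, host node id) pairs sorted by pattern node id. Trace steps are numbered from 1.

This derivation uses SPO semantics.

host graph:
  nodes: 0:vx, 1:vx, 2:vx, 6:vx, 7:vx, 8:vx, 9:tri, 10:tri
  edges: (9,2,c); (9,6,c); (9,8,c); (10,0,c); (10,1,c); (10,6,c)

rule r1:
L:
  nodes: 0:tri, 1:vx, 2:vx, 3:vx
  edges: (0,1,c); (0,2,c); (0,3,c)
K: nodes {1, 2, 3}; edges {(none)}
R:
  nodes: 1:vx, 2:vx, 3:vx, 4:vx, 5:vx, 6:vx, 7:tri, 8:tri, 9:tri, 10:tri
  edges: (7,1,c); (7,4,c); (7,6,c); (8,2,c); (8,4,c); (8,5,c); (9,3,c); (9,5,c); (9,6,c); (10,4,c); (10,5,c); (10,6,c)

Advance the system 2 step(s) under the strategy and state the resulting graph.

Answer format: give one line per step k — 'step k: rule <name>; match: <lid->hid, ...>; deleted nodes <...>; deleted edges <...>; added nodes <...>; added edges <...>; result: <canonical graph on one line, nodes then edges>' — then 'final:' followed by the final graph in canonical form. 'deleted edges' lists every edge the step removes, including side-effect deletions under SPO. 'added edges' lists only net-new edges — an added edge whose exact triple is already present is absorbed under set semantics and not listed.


step 1: rule r1; match: 0->9, 1->2, 2->6, 3->8; deleted nodes 9; deleted edges (9,2,c); (9,6,c); (9,8,c); added nodes 11, 12, 13, 14, 15, 16, 17; added edges (14,2,c); (14,11,c); (14,13,c); (15,6,c); (15,11,c); (15,12,c); (16,8,c); (16,12,c); (16,13,c); (17,11,c); (17,12,c); (17,13,c); result: nodes: 0:vx, 1:vx, 2:vx, 6:vx, 7:vx, 8:vx, 10:tri, 11:vx, 12:vx, 13:vx, 14:tri, 15:tri, 16:tri, 17:tri edges: (10,0,c); (10,1,c); (10,6,c); (14,2,c); (14,11,c); (14,13,c); (15,6,c); (15,11,c); (15,12,c); (16,8,c); (16,12,c); (16,13,c); (17,11,c); (17,12,c); (17,13,c)
step 2: rule r1; match: 0->10, 1->0, 2->1, 3->6; deleted nodes 10; deleted edges (10,0,c); (10,1,c); (10,6,c); added nodes 18, 19, 20, 21, 22, 23, 24; added edges (21,0,c); (21,18,c); (21,20,c); (22,1,c); (22,18,c); (22,19,c); (23,6,c); (23,19,c); (23,20,c); (24,18,c); (24,19,c); (24,20,c); result: nodes: 0:vx, 1:vx, 2:vx, 6:vx, 7:vx, 8:vx, 11:vx, 12:vx, 13:vx, 14:tri, 15:tri, 16:tri, 17:tri, 18:vx, 19:vx, 20:vx, 21:tri, 22:tri, 23:tri, 24:tri edges: (14,2,c); (14,11,c); (14,13,c); (15,6,c); (15,11,c); (15,12,c); (16,8,c); (16,12,c); (16,13,c); (17,11,c); (17,12,c); (17,13,c); (21,0,c); (21,18,c); (21,20,c); (22,1,c); (22,18,c); (22,19,c); (23,6,c); (23,19,c); (23,20,c); (24,18,c); (24,19,c); (24,20,c)
final:
nodes: 0:vx, 1:vx, 2:vx, 6:vx, 7:vx, 8:vx, 11:vx, 12:vx, 13:vx, 14:tri, 15:tri, 16:tri, 17:tri, 18:vx, 19:vx, 20:vx, 21:tri, 22:tri, 23:tri, 24:tri
edges: (14,2,c); (14,11,c); (14,13,c); (15,6,c); (15,11,c); (15,12,c); (16,8,c); (16,12,c); (16,13,c); (17,11,c); (17,12,c); (17,13,c); (21,0,c); (21,18,c); (21,20,c); (22,1,c); (22,18,c); (22,19,c); (23,6,c); (23,19,c); (23,20,c); (24,18,c); (24,19,c); (24,20,c)


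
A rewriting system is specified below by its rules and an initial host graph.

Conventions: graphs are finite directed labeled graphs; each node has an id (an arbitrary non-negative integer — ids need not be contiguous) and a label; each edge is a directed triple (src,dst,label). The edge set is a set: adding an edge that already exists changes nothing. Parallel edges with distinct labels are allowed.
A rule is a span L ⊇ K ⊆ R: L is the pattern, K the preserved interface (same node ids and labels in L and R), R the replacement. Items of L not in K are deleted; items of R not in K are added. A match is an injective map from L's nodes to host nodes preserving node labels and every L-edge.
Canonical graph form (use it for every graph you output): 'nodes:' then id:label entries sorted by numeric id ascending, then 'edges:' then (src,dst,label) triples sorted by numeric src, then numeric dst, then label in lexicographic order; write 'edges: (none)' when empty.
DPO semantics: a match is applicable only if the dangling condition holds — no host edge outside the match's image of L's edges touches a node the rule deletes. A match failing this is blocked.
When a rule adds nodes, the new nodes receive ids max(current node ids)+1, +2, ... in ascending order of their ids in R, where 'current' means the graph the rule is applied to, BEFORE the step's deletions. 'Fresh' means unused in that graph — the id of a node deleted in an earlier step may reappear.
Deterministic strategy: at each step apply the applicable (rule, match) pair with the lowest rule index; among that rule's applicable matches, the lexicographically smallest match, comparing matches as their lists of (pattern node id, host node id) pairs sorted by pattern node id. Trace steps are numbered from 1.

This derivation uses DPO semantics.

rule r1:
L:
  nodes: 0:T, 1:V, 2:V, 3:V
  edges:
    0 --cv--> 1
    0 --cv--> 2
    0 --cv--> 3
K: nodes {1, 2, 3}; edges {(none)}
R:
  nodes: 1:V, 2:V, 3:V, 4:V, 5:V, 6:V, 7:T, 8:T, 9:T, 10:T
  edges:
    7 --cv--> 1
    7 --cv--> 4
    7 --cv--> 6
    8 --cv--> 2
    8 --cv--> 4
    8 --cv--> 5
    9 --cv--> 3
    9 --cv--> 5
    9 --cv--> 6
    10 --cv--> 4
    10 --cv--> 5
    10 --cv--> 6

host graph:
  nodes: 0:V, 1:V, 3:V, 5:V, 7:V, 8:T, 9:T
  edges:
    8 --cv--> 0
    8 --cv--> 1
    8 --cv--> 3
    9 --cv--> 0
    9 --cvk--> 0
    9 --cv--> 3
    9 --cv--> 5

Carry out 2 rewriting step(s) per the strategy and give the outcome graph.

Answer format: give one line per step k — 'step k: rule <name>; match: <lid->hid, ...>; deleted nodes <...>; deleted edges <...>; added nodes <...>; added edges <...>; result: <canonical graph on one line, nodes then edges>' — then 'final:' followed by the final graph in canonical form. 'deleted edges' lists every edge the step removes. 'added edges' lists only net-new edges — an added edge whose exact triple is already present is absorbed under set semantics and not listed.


step 1: rule r1; match: 0->8, 1->0, 2->1, 3->3; deleted nodes 8; deleted edges (8,0,cv); (8,1,cv); (8,3,cv); added nodes 10, 11, 12, 13, 14, 15, 16; added edges (13,0,cv); (13,10,cv); (13,12,cv); (14,1,cv); (14,10,cv); (14,11,cv); (15,3,cv); (15,11,cv); (15,12,cv); (16,10,cv); (16,11,cv); (16,12,cv); result: nodes: 0:V, 1:V, 3:V, 5:V, 7:V, 9:T, 10:V, 11:V, 12:V, 13:T, 14:T, 15:T, 16:T edges: (9,0,cv); (9,0,cvk); (9,3,cv); (9,5,cv); (13,0,cv); (13,10,cv); (13,12,cv); (14,1,cv); (14,10,cv); (14,11,cv); (15,3,cv); (15,11,cv); (15,12,cv); (16,10,cv); (16,11,cv); (16,12,cv)
step 2: rule r1; match: 0->13, 1->0, 2->10, 3->12; deleted nodes 13; deleted edges (13,0,cv); (13,10,cv); (13,12,cv); added nodes 17, 18, 19, 20, 21, 22, 23; added edges (20,0,cv); (20,17,cv); (20,19,cv); (21,10,cv); (21,17,cv); (21,18,cv); (22,12,cv); (22,18,cv); (22,19,cv); (23,17,cv); (23,18,cv); (23,19,cv); result: nodes: 0:V, 1:V, 3:V, 5:V, 7:V, 9:T, 10:V, 11:V, 12:V, 14:T, 15:T, 16:T, 17:V, 18:V, 19:V, 20:T, 21:T, 22:T, 23:T edges: (9,0,cv); (9,0,cvk); (9,3,cv); (9,5,cv); (14,1,cv); (14,10,cv); (14,11,cv); (15,3,cv); (15,11,cv); (15,12,cv); (16,10,cv); (16,11,cv); (16,12,cv); (20,0,cv); (20,17,cv); (20,19,cv); (21,10,cv); (21,17,cv); (21,18,cv); (22,12,cv); (22,18,cv); (22,19,cv); (23,17,cv); (23,18,cv); (23,19,cv)
final:
nodes: 0:V, 1:V, 3:V, 5:V, 7:V, 9:T, 10:V, 11:V, 12:V, 14:T, 15:T, 16:T, 17:V, 18:V, 19:V, 20:T, 21:T, 22:T, 23:T
edges: (9,0,cv); (9,0,cvk); (9,3,cv); (9,5,cv); (14,1,cv); (14,10,cv); (14,11,cv); (15,3,cv); (15,11,cv); (15,12,cv); (16,10,cv); (16,11,cv); (16,12,cv); (20,0,cv); (20,17,cv); (20,19,cv); (21,10,cv); (21,17,cv); (21,18,cv); (22,12,cv); (22,18,cv); (22,19,cv); (23,17,cv); (23,18,cv); (23,19,cv)


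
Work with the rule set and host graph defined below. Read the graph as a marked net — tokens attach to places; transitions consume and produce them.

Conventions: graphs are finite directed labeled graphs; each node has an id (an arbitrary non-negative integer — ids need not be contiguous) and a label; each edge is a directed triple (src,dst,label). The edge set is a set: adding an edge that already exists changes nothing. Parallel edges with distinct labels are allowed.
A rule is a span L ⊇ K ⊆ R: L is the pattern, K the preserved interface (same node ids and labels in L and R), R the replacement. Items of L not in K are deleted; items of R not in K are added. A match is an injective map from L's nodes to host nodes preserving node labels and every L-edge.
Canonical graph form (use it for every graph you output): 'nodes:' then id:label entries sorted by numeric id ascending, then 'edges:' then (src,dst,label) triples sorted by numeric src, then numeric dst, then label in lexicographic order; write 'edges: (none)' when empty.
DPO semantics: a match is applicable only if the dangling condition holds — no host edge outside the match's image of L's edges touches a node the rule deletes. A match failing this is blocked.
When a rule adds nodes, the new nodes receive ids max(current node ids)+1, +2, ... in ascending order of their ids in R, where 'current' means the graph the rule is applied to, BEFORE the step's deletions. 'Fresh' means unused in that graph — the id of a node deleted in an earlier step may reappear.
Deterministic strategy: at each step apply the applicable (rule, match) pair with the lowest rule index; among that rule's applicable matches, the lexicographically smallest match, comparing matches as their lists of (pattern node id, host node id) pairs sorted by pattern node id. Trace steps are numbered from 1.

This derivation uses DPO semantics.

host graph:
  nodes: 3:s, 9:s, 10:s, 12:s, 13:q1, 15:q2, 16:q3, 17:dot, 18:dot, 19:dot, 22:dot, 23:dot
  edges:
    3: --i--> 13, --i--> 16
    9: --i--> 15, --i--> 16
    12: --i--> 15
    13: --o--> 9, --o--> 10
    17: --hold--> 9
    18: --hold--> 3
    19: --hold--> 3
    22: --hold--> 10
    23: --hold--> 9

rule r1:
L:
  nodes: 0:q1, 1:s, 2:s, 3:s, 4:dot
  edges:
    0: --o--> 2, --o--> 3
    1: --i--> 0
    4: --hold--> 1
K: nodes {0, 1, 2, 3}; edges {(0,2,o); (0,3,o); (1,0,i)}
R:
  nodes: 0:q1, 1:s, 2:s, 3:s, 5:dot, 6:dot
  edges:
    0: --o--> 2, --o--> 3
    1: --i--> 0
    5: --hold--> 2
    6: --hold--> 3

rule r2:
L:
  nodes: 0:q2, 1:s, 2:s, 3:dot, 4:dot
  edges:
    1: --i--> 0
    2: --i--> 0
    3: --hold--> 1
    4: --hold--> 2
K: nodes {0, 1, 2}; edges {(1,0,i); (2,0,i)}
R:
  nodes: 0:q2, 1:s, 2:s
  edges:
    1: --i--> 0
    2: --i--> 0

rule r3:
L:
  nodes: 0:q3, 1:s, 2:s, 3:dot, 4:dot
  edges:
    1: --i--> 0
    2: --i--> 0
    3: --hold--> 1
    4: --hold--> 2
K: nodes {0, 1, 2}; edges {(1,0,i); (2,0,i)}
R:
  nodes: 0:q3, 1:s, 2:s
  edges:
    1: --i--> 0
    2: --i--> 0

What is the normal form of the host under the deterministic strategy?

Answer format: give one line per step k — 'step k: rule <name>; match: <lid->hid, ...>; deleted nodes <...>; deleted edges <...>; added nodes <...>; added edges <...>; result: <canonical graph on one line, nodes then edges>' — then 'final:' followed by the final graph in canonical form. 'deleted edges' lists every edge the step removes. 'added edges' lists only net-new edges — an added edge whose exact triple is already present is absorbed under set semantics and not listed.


step 1: rule r1; match: 0->13, 1->3, 2->9, 3->10, 4->18; deleted nodes 18; deleted edges (18,3,hold); added nodes 24, 25; added edges (24,9,hold); (25,10,hold); result: nodes: 3:s, 9:s, 10:s, 12:s, 13:q1, 15:q2, 16:q3, 17:dot, 19:dot, 22:dot, 23:dot, 24:dot, 25:dot edges: (3,13,i); (3,16,i); (9,15,i); (9,16,i); (12,15,i); (13,9,o); (13,10,o); (17,9,hold); (19,3,hold); (22,10,hold); (23,9,hold); (24,9,hold); (25,10,hold)
step 2: rule r1; match: 0->13, 1->3, 2->9, 3->10, 4->19; deleted nodes 19; deleted edges (19,3,hold); added nodes 26, 27; added edges (26,9,hold); (27,10,hold); result: nodes: 3:s, 9:s, 10:s, 12:s, 13:q1, 15:q2, 16:q3, 17:dot, 22:dot, 23:dot, 24:dot, 25:dot, 26:dot, 27:dot edges: (3,13,i); (3,16,i); (9,15,i); (9,16,i); (12,15,i); (13,9,o); (13,10,o); (17,9,hold); (22,10,hold); (23,9,hold); (24,9,hold); (25,10,hold); (26,9,hold); (27,10,hold)
final:
nodes: 3:s, 9:s, 10:s, 12:s, 13:q1, 15:q2, 16:q3, 17:dot, 22:dot, 23:dot, 24:dot, 25:dot, 26:dot, 27:dot
edges: (3,13,i); (3,16,i); (9,15,i); (9,16,i); (12,15,i); (13,9,o); (13,10,o); (17,9,hold); (22,10,hold); (23,9,hold); (24,9,hold); (25,10,hold); (26,9,hold); (27,10,hold)


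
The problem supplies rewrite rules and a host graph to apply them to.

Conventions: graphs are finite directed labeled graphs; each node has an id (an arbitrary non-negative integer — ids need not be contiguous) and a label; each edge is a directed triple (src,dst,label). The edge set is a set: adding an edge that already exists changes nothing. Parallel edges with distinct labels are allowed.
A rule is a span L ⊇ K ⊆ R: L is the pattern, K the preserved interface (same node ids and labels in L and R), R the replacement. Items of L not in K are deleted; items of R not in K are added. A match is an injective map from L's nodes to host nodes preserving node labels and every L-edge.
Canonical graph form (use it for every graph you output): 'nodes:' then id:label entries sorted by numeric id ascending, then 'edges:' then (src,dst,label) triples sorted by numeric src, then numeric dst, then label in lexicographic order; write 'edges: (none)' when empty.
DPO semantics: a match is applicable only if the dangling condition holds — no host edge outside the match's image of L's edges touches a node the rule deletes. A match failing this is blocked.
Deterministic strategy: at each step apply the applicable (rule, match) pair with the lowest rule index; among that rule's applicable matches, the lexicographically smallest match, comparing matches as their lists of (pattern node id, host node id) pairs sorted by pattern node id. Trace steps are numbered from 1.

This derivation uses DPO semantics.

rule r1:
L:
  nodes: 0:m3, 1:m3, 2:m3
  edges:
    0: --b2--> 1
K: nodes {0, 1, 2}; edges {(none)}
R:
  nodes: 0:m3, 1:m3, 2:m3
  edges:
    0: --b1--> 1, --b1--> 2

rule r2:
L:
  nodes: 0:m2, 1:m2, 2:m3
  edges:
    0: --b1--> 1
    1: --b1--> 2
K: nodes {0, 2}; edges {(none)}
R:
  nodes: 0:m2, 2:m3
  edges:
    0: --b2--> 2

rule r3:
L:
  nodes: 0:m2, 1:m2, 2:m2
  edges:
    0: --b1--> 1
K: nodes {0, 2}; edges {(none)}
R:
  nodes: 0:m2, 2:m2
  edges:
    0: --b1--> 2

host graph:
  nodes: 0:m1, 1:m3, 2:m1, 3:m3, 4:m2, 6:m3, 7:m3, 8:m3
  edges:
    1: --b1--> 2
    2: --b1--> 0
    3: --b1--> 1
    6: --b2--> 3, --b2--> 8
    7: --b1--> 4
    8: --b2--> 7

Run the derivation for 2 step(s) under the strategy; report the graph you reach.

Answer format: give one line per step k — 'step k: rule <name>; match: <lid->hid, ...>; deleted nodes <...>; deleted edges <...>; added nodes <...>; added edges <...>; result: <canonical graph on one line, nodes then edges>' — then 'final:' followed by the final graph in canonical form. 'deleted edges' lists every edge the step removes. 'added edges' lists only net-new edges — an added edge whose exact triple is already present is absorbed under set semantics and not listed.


step 1: rule r1; match: 0->6, 1->3, 2->1; deleted nodes (none); deleted edges (6,3,b2); added nodes (none); added edges (6,1,b1); (6,3,b1); result: nodes: 0:m1, 1:m3, 2:m1, 3:m3, 4:m2, 6:m3, 7:m3, 8:m3 edges: (1,2,b1); (2,0,b1); (3,1,b1); (6,1,b1); (6,3,b1); (6,8,b2); (7,4,b1); (8,7,b2)
step 2: rule r1; match: 0->6, 1->8, 2->1; deleted nodes (none); deleted edges (6,8,b2); added nodes (none); added edges (6,8,b1); result: nodes: 0:m1, 1:m3, 2:m1, 3:m3, 4:m2, 6:m3, 7:m3, 8:m3 edges: (1,2,b1); (2,0,b1); (3,1,b1); (6,1,b1); (6,3,b1); (6,8,b1); (7,4,b1); (8,7,b2)
final:
nodes: 0:m1, 1:m3, 2:m1, 3:m3, 4:m2, 6:m3, 7:m3, 8:m3
edges: (1,2,b1); (2,0,b1); (3,1,b1); (6,1,b1); (6,3,b1); (6,8,b1); (7,4,b1); (8,7,b2)


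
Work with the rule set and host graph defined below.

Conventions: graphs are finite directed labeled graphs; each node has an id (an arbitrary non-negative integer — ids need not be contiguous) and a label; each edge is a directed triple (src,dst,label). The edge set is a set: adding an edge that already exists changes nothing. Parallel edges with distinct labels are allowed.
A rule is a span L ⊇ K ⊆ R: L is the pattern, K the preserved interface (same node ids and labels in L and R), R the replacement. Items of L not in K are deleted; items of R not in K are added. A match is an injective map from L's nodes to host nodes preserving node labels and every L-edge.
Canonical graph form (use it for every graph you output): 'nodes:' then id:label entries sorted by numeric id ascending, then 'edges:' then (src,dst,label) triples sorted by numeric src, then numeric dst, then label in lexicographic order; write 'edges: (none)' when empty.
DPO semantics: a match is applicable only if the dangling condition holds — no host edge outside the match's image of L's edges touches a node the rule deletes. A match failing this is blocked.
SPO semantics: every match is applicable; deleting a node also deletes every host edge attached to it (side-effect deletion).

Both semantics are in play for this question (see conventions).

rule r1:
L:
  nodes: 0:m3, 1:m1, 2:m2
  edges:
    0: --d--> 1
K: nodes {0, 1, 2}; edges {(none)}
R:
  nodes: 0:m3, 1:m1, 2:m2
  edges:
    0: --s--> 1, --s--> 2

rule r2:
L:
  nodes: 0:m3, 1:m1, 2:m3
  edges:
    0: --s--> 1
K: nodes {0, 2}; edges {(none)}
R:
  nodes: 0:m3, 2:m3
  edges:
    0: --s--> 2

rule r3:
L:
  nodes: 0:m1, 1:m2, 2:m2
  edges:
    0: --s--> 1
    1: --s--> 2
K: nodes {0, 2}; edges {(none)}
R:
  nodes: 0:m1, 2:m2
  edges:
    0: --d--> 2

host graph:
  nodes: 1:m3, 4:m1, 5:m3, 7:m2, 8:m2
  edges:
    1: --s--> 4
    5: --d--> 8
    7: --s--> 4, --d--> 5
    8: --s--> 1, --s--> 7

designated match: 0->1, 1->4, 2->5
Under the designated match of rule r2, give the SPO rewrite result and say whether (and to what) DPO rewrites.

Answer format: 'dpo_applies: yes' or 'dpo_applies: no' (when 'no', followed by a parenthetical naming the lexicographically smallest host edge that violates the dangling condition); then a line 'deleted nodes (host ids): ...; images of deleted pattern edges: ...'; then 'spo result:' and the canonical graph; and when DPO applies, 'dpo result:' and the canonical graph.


dpo_applies: no
(the rule deletes node 4, which keeps host edge (7,4,s) outside the match image — the dangling condition fails, DPO blocks; SPO proceeds and side-deletes such edges)
deleted nodes (host ids): 4; images of deleted pattern edges: (1,4,s)
spo result:
nodes: 1:m3, 5:m3, 7:m2, 8:m2
edges: (1,5,s); (5,8,d); (7,5,d); (8,1,s); (8,7,s)


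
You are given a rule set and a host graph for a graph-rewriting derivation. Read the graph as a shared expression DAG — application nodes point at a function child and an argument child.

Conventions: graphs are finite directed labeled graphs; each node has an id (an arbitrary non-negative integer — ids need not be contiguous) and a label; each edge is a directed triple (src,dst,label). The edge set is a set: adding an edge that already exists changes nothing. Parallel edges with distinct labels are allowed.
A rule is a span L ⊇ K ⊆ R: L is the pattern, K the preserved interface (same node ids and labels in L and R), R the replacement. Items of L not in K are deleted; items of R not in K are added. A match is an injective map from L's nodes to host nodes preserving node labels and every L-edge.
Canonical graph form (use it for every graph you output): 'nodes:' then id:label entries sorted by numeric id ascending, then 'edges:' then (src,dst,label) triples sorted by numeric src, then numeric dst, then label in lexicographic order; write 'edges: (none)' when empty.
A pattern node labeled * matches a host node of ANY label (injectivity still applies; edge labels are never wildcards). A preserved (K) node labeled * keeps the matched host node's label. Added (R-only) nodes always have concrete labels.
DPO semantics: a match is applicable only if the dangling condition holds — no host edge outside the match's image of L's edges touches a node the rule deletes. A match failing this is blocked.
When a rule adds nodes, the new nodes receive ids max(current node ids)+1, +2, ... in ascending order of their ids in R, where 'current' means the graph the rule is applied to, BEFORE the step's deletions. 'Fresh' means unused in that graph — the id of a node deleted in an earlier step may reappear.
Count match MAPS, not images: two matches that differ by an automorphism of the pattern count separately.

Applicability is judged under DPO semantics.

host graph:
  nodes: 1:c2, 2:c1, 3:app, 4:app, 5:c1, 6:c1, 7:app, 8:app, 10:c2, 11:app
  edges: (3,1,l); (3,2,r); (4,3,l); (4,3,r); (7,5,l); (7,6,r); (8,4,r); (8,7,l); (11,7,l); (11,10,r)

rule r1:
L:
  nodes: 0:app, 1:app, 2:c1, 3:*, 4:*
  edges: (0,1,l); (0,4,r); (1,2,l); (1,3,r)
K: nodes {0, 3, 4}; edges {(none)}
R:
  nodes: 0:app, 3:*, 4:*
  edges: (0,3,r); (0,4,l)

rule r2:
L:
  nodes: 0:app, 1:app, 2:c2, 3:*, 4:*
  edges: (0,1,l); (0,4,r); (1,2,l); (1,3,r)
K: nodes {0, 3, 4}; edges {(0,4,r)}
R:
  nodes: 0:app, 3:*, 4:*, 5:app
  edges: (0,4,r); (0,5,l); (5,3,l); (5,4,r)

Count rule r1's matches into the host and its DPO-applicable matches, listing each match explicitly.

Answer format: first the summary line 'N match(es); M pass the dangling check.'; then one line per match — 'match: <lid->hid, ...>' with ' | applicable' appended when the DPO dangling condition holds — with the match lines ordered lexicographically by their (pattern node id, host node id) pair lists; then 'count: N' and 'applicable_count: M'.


2 match(es); 0 pass the dangling check.
match: 0->8, 1->7, 2->5, 3->6, 4->4
match: 0->11, 1->7, 2->5, 3->6, 4->10
count: 2
applicable_count: 0
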